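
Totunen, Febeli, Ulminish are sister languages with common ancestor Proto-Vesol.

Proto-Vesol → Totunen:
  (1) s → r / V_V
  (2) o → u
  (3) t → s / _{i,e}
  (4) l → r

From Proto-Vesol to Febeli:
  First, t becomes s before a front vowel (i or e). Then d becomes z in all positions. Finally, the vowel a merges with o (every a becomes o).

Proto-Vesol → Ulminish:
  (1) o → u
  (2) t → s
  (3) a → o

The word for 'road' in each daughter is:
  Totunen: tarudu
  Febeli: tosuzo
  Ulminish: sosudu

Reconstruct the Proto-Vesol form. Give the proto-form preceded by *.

Position 2: Totunen has a, Febeli has o, Ulminish has o. Totunen preserves a here (none of its changes turn any other segment into a), so the proto-segment is *a.
Position 1: Totunen has t, Febeli has t, Ulminish has s. Totunen preserves t here (none of its changes turn any other segment into t), so the proto-segment is *t.
Position 5: Totunen has d, Febeli has z, Ulminish has d. Totunen preserves d here (none of its changes turn any other segment into d), so the proto-segment is *d.
Verify the candidate proto-form against each daughter:
Totunen: start from *tasudo.
  rule 1 (rhotacism): tasudo → tarudo
  rule 2 (vowel merger): tarudo → tarudu
  rule 3: no change — tarudu
  rule 4: no change — tarudu
  ⇒ Totunen tarudu
Febeli: start from *tasudo.
  rule 1: no change — tasudo
  rule 2 (unconditioned shift): tasudo → tasuzo
  rule 3 (vowel merger): tasuzo → tosuzo
  ⇒ Febeli tosuzo
Ulminish: start from *tasudo.
  rule 1 (vowel merger): tasudo → tasudu
  rule 2 (unconditioned shift): tasudu → sasudu
  rule 3 (vowel merger): sasudu → sosudu
  ⇒ Ulminish sosudu
*tasudo is the unique common source.

*tasudo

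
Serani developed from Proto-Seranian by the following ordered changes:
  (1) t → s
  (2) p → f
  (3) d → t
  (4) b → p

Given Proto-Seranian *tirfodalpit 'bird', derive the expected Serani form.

Serani: start from *tirfodalpit.
  rule 1 (unconditioned shift): tirfodalpit → sirfodalpis
  rule 2 (unconditioned shift): sirfodalpis → sirfodalfis
  rule 3 (unconditioned shift): sirfodalfis → sirfotalfis
  rule 4: no change — sirfotalfis
  ⇒ Serani sirfotalfis

sirfotalfis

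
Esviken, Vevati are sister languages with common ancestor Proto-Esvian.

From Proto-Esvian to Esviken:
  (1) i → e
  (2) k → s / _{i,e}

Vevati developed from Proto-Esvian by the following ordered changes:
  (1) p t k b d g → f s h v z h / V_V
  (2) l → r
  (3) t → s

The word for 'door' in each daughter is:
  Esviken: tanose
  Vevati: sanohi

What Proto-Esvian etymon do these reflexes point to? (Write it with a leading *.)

*tanoki

Position 6: Esviken has e, Vevati has i. Vevati preserves i here (none of its changes turn any other segment into i), so the proto-segment is *i.
Position 5: Esviken has s, Vevati has h. Taking the neighbouring segments as reconstructed: Esviken s could go back to *k or *s; Vevati h could go back to *k or *g or *h — the one source consistent with every daughter is *k.
Verify the candidate proto-form against each daughter:
Esviken: *tanoki
  tanoki → tanoke   [vowel merger]
  tanoke → tanose   [palatalisation]
  giving Esviken tanose.
Vevati: start from *tanoki.
  rule 1 (intervocalic lenition): tanoki → tanohi
  rule 2: no change — tanohi
  rule 3 (unconditioned shift): tanohi → sanohi
  ⇒ Vevati sanohi
No other proto-form is consistent with every reflex, so the reconstruction is *tanoki.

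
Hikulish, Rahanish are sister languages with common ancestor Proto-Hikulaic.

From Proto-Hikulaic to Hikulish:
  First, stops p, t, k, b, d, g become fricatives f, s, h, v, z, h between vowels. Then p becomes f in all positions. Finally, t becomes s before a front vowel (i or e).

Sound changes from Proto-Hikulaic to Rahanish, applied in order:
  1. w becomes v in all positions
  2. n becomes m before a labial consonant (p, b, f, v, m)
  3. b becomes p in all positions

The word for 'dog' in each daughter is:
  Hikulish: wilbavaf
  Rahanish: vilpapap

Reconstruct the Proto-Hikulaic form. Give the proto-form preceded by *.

Position 8: Hikulish has f, Rahanish has p. Taking the neighbouring segments as reconstructed: Hikulish f could go back to *p or *f; Rahanish p could go back to *p or *b — the one source consistent with every daughter is *p.
Position 1: Hikulish has w, Rahanish has v. Hikulish preserves w here (none of its changes turn any other segment into w), so the proto-segment is *w.
Position 4: Hikulish has b, Rahanish has p. Hikulish preserves b here (none of its changes turn any other segment into b), so the proto-segment is *b.
Verify the candidate proto-form against each daughter:
Hikulish: start from *wilbabap.
  rule 1 (intervocalic lenition): wilbabap → wilbavap
  rule 2 (unconditioned shift): wilbavap → wilbavaf
  rule 3: no change — wilbavaf
  ⇒ Hikulish wilbavaf
Rahanish: *wilbabap
  wilbabap → vilbabap   [unconditioned shift]
  vilbabap (rule 2 does not apply)
  vilbabap → vilpapap   [unconditioned shift]
  giving Rahanish vilpapap.
Only *wilbabap yields all of Hikulish wilbavaf, Rahanish vilpapap.

*wilbabap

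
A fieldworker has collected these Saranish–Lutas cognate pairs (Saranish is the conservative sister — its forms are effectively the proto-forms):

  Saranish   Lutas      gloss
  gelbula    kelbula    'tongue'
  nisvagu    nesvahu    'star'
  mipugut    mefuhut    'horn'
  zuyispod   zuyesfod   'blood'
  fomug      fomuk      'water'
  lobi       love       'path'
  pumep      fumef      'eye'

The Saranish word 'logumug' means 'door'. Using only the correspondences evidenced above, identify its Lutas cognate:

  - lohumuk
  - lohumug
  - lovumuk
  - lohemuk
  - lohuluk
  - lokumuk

nisvagu ~ nesvahu, mipugut ~ mefuhut — Saranish g corresponds to Lutas h between vowels (before a back vowel).
fomug ~ fomuk — Saranish g corresponds to Lutas k word-finally.
Applying these to Saranish 'logumug':
  logumug → lohumug   (g→h between vowels (before a back vowel))
  lohumug → lohumuk   (g→k word-finally)
So the Lutas cognate is 'lohumuk'.

lohumuk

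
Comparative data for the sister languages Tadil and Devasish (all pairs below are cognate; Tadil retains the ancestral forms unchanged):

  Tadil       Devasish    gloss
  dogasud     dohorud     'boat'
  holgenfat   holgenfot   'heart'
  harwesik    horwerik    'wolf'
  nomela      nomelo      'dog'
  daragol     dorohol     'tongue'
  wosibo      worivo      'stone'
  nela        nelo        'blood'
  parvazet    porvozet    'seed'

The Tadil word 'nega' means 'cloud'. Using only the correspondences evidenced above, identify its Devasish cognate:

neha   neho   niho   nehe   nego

neho

dogasud ~ dohorud — Tadil g corresponds to Devasish h between vowels (before a back vowel).
nomela ~ nomelo, nela ~ nelo — Tadil a corresponds to Devasish o word-finally.
Applying these to Tadil 'nega':
  nega → neha   (g→h between vowels (before a back vowel))
  neha → neho   (a→o word-finally)
So the Devasish cognate is 'neho'.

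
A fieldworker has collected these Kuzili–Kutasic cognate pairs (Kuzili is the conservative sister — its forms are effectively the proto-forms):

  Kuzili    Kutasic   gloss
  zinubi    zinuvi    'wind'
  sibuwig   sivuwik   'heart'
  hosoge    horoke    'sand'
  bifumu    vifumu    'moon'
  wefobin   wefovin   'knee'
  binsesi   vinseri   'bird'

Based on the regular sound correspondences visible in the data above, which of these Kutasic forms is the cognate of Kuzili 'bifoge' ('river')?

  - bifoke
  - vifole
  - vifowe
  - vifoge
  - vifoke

bifumu ~ vifumu, binsesi ~ vinseri — Kuzili b corresponds to Kutasic v word-initially before a front vowel.
hosoge ~ horoke — Kuzili g corresponds to Kutasic k between vowels (before a front vowel).
Applying these to Kuzili 'bifoge':
  bifoge → vifoge   (b→v word-initially before a front vowel)
  vifoge → vifoke   (g→k between vowels (before a front vowel))
So the Kutasic cognate is 'vifoke'.

vifoke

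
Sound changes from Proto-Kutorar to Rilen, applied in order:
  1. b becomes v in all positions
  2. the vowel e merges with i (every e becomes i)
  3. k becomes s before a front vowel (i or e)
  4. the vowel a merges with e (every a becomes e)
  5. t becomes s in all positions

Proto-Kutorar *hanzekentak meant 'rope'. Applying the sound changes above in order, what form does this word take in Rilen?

Rilen: *hanzekentak > hanzikintak > hanzisintak > henzisintek > henzisinsek  (by vowel merger, palatalisation, vowel merger, unconditioned shift)

henzisinsek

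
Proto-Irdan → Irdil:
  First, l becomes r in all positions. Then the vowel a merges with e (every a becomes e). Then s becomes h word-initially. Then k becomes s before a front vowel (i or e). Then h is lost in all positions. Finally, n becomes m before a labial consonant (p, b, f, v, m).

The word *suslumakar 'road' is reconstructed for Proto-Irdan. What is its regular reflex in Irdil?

Irdil: *suslumakar
  suslumakar → susrumakar   [unconditioned shift]
  susrumakar → susrumeker   [vowel merger]
  susrumeker → husrumeker   [debuccalisation]
  husrumeker → husrumeser   [palatalisation]
  husrumeser → usrumeser   [h-loss]
  usrumeser (rule 6 does not apply)
  giving Irdil usrumeser.

usrumeser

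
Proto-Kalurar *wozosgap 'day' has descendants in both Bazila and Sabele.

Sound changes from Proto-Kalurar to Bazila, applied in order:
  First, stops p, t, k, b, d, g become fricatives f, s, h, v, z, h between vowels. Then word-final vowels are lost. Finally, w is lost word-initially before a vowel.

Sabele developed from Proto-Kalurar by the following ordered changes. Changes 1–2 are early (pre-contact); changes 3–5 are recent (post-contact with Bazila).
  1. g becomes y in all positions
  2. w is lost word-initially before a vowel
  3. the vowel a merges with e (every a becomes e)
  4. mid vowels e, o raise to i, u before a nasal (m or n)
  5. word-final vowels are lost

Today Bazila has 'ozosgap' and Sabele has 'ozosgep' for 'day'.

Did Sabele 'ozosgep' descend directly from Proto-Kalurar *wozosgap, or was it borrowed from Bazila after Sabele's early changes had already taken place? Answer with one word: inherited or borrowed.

If inherited, *wozosgap would pass through all of Sabele's changes:
Sabele: *wozosgap > wozosyap > ozosyap > ozosyep  (by unconditioned shift, glide loss, vowel merger)
If borrowed from Bazila 'ozosgap' after the early changes, it would undergo only the recent ones:
  rule 3 (vowel merger): ozosgap → ozosgep
  rule 4 (pre-nasal raising): no change (ozosgep)
  rule 5 (apocope): no change (ozosgep)
  ⇒ as a loan: ozosgep
Sabele 'ozosgep' matches the loan outcome 'ozosgep', not the inherited 'ozosyep' — it skipped the early Sabele changes, so it was borrowed from Bazila.

borrowed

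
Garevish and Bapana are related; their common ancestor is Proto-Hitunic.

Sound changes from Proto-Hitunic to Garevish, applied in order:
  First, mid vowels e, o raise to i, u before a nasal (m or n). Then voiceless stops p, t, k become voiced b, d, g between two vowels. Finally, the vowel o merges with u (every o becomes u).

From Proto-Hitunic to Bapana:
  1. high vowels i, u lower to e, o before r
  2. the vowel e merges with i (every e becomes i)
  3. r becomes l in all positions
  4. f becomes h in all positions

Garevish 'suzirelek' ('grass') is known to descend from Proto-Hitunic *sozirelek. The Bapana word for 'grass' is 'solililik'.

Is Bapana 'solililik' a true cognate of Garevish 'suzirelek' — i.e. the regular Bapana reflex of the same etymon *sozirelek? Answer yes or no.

Derive the expected Bapana reflex of *sozirelek:
Bapana: start from *sozirelek.
  rule 1 (pre-rhotic lowering): sozirelek → sozerelek
  rule 2 (vowel merger): sozerelek → sozirilik
  rule 3 (unconditioned shift): sozirilik → sozililik
  rule 4: no change — sozililik
  ⇒ Bapana sozililik
The regular Bapana reflex would be 'sozililik', but the attested form is 'solililik'. The correspondence is irregular, so they are not cognates (the Bapana form has a different source).

no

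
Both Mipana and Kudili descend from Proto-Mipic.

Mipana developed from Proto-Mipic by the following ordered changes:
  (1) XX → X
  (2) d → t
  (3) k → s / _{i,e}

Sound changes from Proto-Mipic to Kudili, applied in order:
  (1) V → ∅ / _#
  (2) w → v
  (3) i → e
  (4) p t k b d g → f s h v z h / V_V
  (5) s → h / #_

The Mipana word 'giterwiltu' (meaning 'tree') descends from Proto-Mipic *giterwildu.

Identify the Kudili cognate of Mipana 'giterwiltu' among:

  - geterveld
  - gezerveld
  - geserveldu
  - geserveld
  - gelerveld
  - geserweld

Kudili: start from *giterwildu.
  rule 1 (apocope): giterwildu → giterwild
  rule 2 (unconditioned shift): giterwild → gitervild
  rule 3 (vowel merger): gitervild → geterveld
  rule 4 (intervocalic lenition): geterveld → geserveld
  rule 5: no change — geserveld
  ⇒ Kudili geserveld
Only 'geserveld' matches the regular Kudili development of *giterwildu.

geserveld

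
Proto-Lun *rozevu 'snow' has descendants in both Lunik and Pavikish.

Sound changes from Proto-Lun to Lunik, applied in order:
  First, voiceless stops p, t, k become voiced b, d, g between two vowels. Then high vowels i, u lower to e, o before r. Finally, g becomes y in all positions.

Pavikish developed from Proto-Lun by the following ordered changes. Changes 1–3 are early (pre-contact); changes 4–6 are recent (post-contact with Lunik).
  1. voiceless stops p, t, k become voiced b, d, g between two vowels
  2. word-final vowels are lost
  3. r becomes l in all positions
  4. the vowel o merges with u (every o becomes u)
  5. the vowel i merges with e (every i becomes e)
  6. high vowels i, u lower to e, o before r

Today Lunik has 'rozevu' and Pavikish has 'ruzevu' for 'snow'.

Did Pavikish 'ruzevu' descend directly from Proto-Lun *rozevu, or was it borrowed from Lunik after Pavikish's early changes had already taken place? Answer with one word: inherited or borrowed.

borrowed

If inherited, *rozevu would pass through all of Pavikish's changes:
Pavikish: *rozevu
  rozevu (rule 1 does not apply)
  rozevu → rozev   [apocope]
  rozev → lozev   [unconditioned shift]
  lozev → luzev   [vowel merger]
  luzev (rule 5 does not apply)
  luzev (rule 6 does not apply)
  giving Pavikish luzev.
If borrowed from Lunik 'rozevu' after the early changes, it would undergo only the recent ones:
  rule 4 (vowel merger): rozevu → ruzevu
  rule 5 (vowel merger): no change (ruzevu)
  rule 6 (pre-rhotic lowering): no change (ruzevu)
  ⇒ as a loan: ruzevu
Pavikish 'ruzevu' matches the loan outcome 'ruzevu', not the inherited 'luzev' — it skipped the early Pavikish changes, so it was borrowed from Lunik.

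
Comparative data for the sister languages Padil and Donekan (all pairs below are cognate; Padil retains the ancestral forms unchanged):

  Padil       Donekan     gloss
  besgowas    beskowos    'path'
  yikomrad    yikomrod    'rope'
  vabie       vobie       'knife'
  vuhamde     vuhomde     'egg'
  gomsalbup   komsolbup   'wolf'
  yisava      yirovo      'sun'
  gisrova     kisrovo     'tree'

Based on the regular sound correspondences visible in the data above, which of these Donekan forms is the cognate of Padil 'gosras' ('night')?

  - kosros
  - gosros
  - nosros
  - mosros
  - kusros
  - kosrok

kosros

gomsalbup ~ komsolbup — Padil g corresponds to Donekan k word-initially before a back vowel.
besgowas ~ beskowos, yikomrad ~ yikomrod — Padil a corresponds to Donekan o after a consonant, before a consonant other than r, m, n, p, b, f, v.
Applying these to Padil 'gosras':
  gosras → kosras   (g→k word-initially before a back vowel)
  kosras → kosros   (a→o after a consonant, before a consonant other than r, m, n, p, b, f, v)
So the Donekan cognate is 'kosros'.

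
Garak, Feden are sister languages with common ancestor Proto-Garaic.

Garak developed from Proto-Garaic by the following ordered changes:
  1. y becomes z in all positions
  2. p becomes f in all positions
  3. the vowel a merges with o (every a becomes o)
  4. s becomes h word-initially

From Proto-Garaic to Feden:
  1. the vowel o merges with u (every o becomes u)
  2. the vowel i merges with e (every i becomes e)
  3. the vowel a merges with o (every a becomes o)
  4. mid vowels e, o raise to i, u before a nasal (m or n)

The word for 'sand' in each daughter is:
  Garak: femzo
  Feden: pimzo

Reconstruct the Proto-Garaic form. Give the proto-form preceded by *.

*pemza

Position 1: Garak has f, Feden has p. Feden preserves p here (none of its changes turn any other segment into p), so the proto-segment is *p.
Position 5: Garak has o, Feden has o. In Feden, o can only continue *a, so the proto-segment is *a.
Position 2: Garak has e, Feden has i. Garak preserves e here (none of its changes turn any other segment into e), so the proto-segment is *e.
Verify the candidate proto-form against each daughter:
Garak: start from *pemza.
  rule 1: no change — pemza
  rule 2 (unconditioned shift): pemza → femza
  rule 3 (vowel merger): femza → femzo
  rule 4: no change — femzo
  ⇒ Garak femzo
Feden: *pemza
  pemza (rule 1 does not apply)
  pemza (rule 2 does not apply)
  pemza → pemzo   [vowel merger]
  pemzo → pimzo   [pre-nasal raising]
  giving Feden pimzo.
Only *pemza yields all of Garak femzo, Feden pimzo.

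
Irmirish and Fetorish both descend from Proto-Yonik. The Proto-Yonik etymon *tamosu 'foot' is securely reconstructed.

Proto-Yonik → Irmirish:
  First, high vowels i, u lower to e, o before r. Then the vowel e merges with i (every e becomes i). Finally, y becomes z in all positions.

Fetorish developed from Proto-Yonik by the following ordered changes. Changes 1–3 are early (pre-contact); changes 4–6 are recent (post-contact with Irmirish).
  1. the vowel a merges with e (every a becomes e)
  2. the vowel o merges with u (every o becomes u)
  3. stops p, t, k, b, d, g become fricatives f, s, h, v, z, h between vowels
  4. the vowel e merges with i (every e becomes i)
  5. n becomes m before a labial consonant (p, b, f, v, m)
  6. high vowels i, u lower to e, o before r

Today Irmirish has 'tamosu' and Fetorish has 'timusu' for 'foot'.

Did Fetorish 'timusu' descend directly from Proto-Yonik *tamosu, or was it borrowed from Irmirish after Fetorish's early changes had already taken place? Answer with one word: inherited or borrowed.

inherited

If inherited, *tamosu would pass through all of Fetorish's changes:
Fetorish: start from *tamosu.
  rule 1 (vowel merger): tamosu → temosu
  rule 2 (vowel merger): temosu → temusu
  rule 3: no change — temusu
  rule 4 (vowel merger): temusu → timusu
  rule 5: no change — timusu
  rule 6: no change — timusu
  ⇒ Fetorish timusu
If borrowed from Irmirish 'tamosu' after the early changes, it would undergo only the recent ones:
  rule 4 (vowel merger): no change (tamosu)
  rule 5 (nasal place assimilation): no change (tamosu)
  rule 6 (pre-rhotic lowering): no change (tamosu)
  ⇒ as a loan: tamosu
Fetorish 'timusu' matches the inherited outcome exactly, so it is an inherited cognate, not a loan.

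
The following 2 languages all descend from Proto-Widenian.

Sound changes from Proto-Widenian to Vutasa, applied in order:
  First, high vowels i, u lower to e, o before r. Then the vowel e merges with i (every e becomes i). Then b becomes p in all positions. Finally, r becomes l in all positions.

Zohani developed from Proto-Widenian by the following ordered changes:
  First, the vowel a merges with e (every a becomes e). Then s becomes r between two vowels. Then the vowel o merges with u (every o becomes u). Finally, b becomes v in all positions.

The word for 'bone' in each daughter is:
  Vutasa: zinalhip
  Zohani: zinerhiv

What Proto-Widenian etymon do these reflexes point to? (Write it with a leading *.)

Position 5: Vutasa has l, Zohani has r. Taking the neighbouring segments as reconstructed: Vutasa l could go back to *l or *r; Zohani r can only go back to *r — the one source consistent with every daughter is *r.
Position 8: Vutasa has p, Zohani has v. Taking the neighbouring segments as reconstructed: Vutasa p could go back to *p or *b; Zohani v could go back to *b or *v — the one source consistent with every daughter is *b.
Position 4: Vutasa has a, Zohani has e. Vutasa preserves a here (none of its changes turn any other segment into a), so the proto-segment is *a.
Verify the candidate proto-form against each daughter:
Vutasa: start from *zinarhib.
  rule 1: no change — zinarhib
  rule 2: no change — zinarhib
  rule 3 (unconditioned shift): zinarhib → zinarhip
  rule 4 (unconditioned shift): zinarhip → zinalhip
  ⇒ Vutasa zinalhip
Zohani: start from *zinarhib.
  rule 1 (vowel merger): zinarhib → zinerhib
  rule 2: no change — zinerhib
  rule 3: no change — zinerhib
  rule 4 (unconditioned shift): zinerhib → zinerhiv
  ⇒ Zohani zinerhiv
*zinarhib is the unique common source.

*zinarhib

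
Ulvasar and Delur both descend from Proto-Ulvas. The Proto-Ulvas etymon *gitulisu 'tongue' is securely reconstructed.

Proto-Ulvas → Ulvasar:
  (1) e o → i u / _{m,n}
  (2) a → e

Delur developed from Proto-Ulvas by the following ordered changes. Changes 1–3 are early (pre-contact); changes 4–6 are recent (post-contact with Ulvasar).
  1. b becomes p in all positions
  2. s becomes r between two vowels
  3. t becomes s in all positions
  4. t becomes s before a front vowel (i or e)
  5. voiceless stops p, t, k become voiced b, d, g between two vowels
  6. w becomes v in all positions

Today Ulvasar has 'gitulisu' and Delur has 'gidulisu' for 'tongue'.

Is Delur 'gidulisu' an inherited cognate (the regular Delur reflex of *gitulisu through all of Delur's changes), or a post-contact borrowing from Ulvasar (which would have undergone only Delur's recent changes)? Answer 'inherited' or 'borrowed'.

If inherited, *gitulisu would pass through all of Delur's changes:
Delur: *gitulisu
  gitulisu (rule 1 does not apply)
  gitulisu → gituliru   [rhotacism]
  gituliru → gisuliru   [unconditioned shift]
  gisuliru (rule 4 does not apply)
  gisuliru (rule 5 does not apply)
  gisuliru (rule 6 does not apply)
  giving Delur gisuliru.
If borrowed from Ulvasar 'gitulisu' after the early changes, it would undergo only the recent ones:
  rule 4 (palatalisation): no change (gitulisu)
  rule 5 (intervocalic voicing): gitulisu → gidulisu
  rule 6 (unconditioned shift): no change (gidulisu)
  ⇒ as a loan: gidulisu
Delur 'gidulisu' matches the loan outcome 'gidulisu', not the inherited 'gisuliru' — it skipped the early Delur changes, so it was borrowed from Ulvasar.

borrowed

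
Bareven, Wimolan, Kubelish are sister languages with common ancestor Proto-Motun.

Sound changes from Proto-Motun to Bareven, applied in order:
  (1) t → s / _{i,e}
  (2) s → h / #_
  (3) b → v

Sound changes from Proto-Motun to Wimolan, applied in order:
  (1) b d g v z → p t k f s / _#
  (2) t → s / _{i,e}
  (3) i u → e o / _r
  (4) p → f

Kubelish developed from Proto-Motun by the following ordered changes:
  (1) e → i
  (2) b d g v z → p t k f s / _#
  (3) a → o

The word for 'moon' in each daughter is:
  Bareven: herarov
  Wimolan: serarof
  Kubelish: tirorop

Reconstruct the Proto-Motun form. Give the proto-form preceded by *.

Position 1: Bareven has h, Wimolan has s, Kubelish has t. Taking the neighbouring segments as reconstructed: Bareven h could go back to *t or *s or *h; Wimolan s could go back to *t or *s; Kubelish t can only go back to *t — the one source consistent with every daughter is *t.
Position 7: Bareven has v, Wimolan has f, Kubelish has p. Taking the neighbouring segments as reconstructed: Bareven v could go back to *b or *v; Wimolan f could go back to *p or *b or *f or *v; Kubelish p could go back to *p or *b — the one source consistent with every daughter is *b.
This points to *terarob. Verify forward in each daughter:
Bareven: *terarob > serarob > herarob > herarov  (by palatalisation, debuccalisation, unconditioned shift)
Wimolan: *terarob
  terarob → terarop   [final devoicing]
  terarop → serarop   [palatalisation]
  serarop (rule 3 does not apply)
  serarop → serarof   [unconditioned shift]
  giving Wimolan serarof.
Kubelish: *terarob > tirarob > tirarop > tirorop  (by vowel merger, final devoicing, vowel merger)
No other proto-form is consistent with every reflex, so the reconstruction is *terarob.

*terarob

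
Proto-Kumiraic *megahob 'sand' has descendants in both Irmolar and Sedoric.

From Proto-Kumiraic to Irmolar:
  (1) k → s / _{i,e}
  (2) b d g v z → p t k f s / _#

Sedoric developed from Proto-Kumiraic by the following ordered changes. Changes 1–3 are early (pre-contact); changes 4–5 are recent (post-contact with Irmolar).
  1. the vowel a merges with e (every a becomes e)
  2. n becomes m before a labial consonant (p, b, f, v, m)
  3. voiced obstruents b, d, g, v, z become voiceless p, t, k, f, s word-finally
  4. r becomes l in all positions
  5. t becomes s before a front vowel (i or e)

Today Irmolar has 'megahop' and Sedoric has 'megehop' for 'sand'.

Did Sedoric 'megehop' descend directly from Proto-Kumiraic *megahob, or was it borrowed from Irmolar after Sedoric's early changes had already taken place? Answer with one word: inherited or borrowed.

inherited

If inherited, *megahob would pass through all of Sedoric's changes:
Sedoric: *megahob > megehob > megehop  (by vowel merger, final devoicing)
If borrowed from Irmolar 'megahop' after the early changes, it would undergo only the recent ones:
  rule 4 (unconditioned shift): no change (megahop)
  rule 5 (palatalisation): no change (megahop)
  ⇒ as a loan: megahop
Sedoric 'megehop' matches the inherited outcome exactly, so it is an inherited cognate, not a loan.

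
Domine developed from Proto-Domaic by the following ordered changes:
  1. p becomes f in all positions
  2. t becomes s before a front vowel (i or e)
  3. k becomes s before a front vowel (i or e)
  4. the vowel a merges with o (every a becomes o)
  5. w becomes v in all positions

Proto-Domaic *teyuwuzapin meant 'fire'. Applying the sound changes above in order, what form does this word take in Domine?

Domine: start from *teyuwuzapin.
  rule 1 (unconditioned shift): teyuwuzapin → teyuwuzafin
  rule 2 (palatalisation): teyuwuzafin → seyuwuzafin
  rule 3: no change — seyuwuzafin
  rule 4 (vowel merger): seyuwuzafin → seyuwuzofin
  rule 5 (unconditioned shift): seyuwuzofin → seyuvuzofin
  ⇒ Domine seyuvuzofin

seyuvuzofin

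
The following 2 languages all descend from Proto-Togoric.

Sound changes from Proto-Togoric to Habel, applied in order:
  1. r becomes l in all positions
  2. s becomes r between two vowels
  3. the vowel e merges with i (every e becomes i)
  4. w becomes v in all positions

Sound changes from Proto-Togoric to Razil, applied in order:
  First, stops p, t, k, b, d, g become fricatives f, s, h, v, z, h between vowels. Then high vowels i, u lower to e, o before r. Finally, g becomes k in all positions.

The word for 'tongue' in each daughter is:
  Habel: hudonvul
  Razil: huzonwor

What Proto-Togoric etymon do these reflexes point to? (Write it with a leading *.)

*hudonwur

Position 6: Habel has v, Razil has w. Razil preserves w here (none of its changes turn any other segment into w), so the proto-segment is *w.
Position 7: Habel has u, Razil has o. Habel preserves u here (none of its changes turn any other segment into u), so the proto-segment is *u.
Position 3: Habel has d, Razil has z. Habel preserves d here (none of its changes turn any other segment into d), so the proto-segment is *d.
Verify the candidate proto-form against each daughter:
Habel: start from *hudonwur.
  rule 1 (unconditioned shift): hudonwur → hudonwul
  rule 2: no change — hudonwul
  rule 3: no change — hudonwul
  rule 4 (unconditioned shift): hudonwul → hudonvul
  ⇒ Habel hudonvul
Razil: start from *hudonwur.
  rule 1 (intervocalic lenition): hudonwur → huzonwur
  rule 2 (pre-rhotic lowering): huzonwur → huzonwor
  rule 3: no change — huzonwor
  ⇒ Razil huzonwor
No other proto-form is consistent with every reflex, so the reconstruction is *hudonwur.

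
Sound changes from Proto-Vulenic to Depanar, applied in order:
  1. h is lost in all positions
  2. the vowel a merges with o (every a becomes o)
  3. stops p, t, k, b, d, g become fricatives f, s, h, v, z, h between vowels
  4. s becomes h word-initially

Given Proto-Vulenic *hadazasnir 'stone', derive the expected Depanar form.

Depanar: start from *hadazasnir.
  rule 1 (h-loss): hadazasnir → adazasnir
  rule 2 (vowel merger): adazasnir → odozosnir
  rule 3 (intervocalic lenition): odozosnir → ozozosnir
  rule 4: no change — ozozosnir
  ⇒ Depanar ozozosnir

ozozosnir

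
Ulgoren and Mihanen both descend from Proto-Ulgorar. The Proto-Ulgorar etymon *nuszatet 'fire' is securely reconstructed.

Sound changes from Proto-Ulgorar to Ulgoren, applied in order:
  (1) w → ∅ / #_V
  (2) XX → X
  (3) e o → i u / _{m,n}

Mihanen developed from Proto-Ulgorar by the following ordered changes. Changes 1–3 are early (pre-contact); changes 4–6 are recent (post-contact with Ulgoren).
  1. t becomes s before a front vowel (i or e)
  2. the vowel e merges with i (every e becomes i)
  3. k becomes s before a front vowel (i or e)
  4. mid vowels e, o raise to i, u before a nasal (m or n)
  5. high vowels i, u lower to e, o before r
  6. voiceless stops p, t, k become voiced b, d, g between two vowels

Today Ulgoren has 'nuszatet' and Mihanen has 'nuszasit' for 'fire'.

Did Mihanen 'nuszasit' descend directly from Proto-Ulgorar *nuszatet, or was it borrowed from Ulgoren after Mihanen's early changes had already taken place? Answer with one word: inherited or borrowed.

inherited

If inherited, *nuszatet would pass through all of Mihanen's changes:
Mihanen: start from *nuszatet.
  rule 1 (palatalisation): nuszatet → nuszaset
  rule 2 (vowel merger): nuszaset → nuszasit
  rule 3: no change — nuszasit
  rule 4: no change — nuszasit
  rule 5: no change — nuszasit
  rule 6: no change — nuszasit
  ⇒ Mihanen nuszasit
If borrowed from Ulgoren 'nuszatet' after the early changes, it would undergo only the recent ones:
  rule 4 (pre-nasal raising): no change (nuszatet)
  rule 5 (pre-rhotic lowering): no change (nuszatet)
  rule 6 (intervocalic voicing): nuszatet → nuszadet
  ⇒ as a loan: nuszadet
Mihanen 'nuszasit' matches the inherited outcome exactly, so it is an inherited cognate, not a loan.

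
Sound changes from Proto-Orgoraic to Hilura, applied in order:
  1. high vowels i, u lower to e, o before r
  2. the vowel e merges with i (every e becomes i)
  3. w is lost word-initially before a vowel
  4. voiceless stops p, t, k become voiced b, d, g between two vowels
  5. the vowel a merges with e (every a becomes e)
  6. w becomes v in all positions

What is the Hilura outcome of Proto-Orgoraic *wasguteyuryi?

Hilura: *wasguteyuryi
  wasguteyuryi → wasguteyoryi   [pre-rhotic lowering]
  wasguteyoryi → wasgutiyoryi   [vowel merger]
  wasgutiyoryi → asgutiyoryi   [glide loss]
  asgutiyoryi → asgudiyoryi   [intervocalic voicing]
  asgudiyoryi → esgudiyoryi   [vowel merger]
  esgudiyoryi (rule 6 does not apply)
  giving Hilura esgudiyoryi.

esgudiyoryi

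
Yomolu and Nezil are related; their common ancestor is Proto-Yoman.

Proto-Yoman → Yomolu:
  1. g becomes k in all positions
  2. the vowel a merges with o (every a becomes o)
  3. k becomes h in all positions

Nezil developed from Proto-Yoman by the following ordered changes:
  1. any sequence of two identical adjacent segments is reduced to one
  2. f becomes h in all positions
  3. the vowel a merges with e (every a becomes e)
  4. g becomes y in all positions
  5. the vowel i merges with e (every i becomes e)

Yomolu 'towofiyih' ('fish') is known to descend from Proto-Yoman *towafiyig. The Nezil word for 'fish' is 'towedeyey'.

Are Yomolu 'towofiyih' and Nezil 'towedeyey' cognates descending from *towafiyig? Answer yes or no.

Derive the expected Nezil reflex of *towafiyig:
Nezil: *towafiyig > towahiyig > towehiyig > towehiyiy > toweheyey  (by unconditioned shift, vowel merger, unconditioned shift, vowel merger)
The regular Nezil reflex would be 'toweheyey', but the attested form is 'towedeyey'. The correspondence is irregular, so they are not cognates (the Nezil form has a different source).

no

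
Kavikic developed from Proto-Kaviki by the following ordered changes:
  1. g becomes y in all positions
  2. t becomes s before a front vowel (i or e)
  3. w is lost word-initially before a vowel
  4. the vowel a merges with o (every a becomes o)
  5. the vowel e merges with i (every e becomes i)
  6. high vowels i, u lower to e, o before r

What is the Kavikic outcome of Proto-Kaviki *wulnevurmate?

Kavikic: *wulnevurmate
  wulnevurmate (rule 1 does not apply)
  wulnevurmate → wulnevurmase   [palatalisation]
  wulnevurmase → ulnevurmase   [glide loss]
  ulnevurmase → ulnevurmose   [vowel merger]
  ulnevurmose → ulnivurmosi   [vowel merger]
  ulnivurmosi → ulnivormosi   [pre-rhotic lowering]
  giving Kavikic ulnivormosi.

ulnivormosi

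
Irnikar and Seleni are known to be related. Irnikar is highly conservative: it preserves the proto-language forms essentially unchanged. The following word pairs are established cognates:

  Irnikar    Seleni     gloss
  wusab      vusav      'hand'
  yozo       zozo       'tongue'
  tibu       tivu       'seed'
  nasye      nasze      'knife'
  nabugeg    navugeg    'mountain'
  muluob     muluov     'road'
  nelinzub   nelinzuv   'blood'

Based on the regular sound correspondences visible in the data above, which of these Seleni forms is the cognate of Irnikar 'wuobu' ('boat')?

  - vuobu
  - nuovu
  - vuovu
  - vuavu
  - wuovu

wusab ~ vusav — Irnikar w corresponds to Seleni v word-initially before a back vowel.
tibu ~ tivu, nabugeg ~ navugeg — Irnikar b corresponds to Seleni v between vowels (before a back vowel).
Applying these to Irnikar 'wuobu':
  wuobu → vuobu   (w→v word-initially before a back vowel)
  vuobu → vuovu   (b→v between vowels (before a back vowel))
So the Seleni cognate is 'vuovu'.

vuovu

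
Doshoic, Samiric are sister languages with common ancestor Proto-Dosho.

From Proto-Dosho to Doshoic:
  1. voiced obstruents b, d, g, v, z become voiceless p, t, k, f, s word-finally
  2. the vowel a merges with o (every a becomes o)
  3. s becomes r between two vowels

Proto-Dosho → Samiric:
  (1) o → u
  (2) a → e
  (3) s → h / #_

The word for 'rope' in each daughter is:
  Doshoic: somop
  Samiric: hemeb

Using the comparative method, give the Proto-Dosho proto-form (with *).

*samab

Position 4: Doshoic has o, Samiric has e. Taking the neighbouring segments as reconstructed: Doshoic o could go back to *a or *o; Samiric e could go back to *a or *e — the one source consistent with every daughter is *a.
Position 5: Doshoic has p, Samiric has b. Samiric preserves b here (none of its changes turn any other segment into b), so the proto-segment is *b.
Position 1: Doshoic has s, Samiric has h. Taking the neighbouring segments as reconstructed: Doshoic s can only go back to *s; Samiric h could go back to *s or *h — the one source consistent with every daughter is *s.
Continuing position by position gives *samab; check it forward:
Doshoic: start from *samab.
  rule 1 (final devoicing): samab → samap
  rule 2 (vowel merger): samap → somop
  rule 3: no change — somop
  ⇒ Doshoic somop
Samiric: *samab
  samab (rule 1 does not apply)
  samab → semeb   [vowel merger]
  semeb → hemeb   [debuccalisation]
  giving Samiric hemeb.
Only *samab yields all of Doshoic somop, Samiric hemeb.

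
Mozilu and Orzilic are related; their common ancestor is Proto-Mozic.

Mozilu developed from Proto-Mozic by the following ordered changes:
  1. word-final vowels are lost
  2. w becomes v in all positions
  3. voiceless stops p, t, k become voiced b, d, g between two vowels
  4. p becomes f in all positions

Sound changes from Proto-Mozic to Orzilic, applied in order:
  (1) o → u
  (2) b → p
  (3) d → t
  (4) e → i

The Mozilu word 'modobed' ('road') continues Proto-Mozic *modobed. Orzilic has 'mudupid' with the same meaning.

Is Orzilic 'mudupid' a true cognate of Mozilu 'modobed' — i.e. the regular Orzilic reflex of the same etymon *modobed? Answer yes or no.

Derive the expected Orzilic reflex of *modobed:
Orzilic: start from *modobed.
  rule 1 (vowel merger): modobed → mudubed
  rule 2 (unconditioned shift): mudubed → muduped
  rule 3 (unconditioned shift): muduped → mutupet
  rule 4 (vowel merger): mutupet → mutupit
  ⇒ Orzilic mutupit
The regular Orzilic reflex would be 'mutupit', but the attested form is 'mudupid'. The correspondence is irregular, so they are not cognates (the Orzilic form has a different source).

no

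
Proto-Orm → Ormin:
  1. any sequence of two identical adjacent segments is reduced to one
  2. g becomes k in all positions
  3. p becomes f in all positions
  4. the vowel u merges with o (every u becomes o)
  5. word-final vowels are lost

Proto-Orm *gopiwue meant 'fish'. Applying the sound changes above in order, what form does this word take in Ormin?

Ormin: *gopiwue
  gopiwue (rule 1 does not apply)
  gopiwue → kopiwue   [unconditioned shift]
  kopiwue → kofiwue   [unconditioned shift]
  kofiwue → kofiwoe   [vowel merger]
  kofiwoe → kofiwo   [apocope]
  giving Ormin kofiwo.

kofiwo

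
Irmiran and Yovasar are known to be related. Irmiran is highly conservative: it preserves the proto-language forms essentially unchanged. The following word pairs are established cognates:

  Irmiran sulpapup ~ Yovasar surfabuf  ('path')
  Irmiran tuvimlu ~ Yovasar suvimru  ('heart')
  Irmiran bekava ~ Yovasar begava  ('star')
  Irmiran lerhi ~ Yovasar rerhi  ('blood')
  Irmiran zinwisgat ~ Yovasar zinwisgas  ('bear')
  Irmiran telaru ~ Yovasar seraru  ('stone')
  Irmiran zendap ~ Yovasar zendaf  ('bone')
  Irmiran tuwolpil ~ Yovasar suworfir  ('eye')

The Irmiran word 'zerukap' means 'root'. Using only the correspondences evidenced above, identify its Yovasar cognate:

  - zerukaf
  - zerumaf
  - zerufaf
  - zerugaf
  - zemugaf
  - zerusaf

zerugaf

bekava ~ begava — Irmiran k corresponds to Yovasar g between vowels (before a back vowel).
sulpapup ~ surfabuf, zendap ~ zendaf — Irmiran p corresponds to Yovasar f word-finally.
Applying these to Irmiran 'zerukap':
  zerukap → zerugap   (k→g between vowels (before a back vowel))
  zerugap → zerugaf   (p→f word-finally)
So the Yovasar cognate is 'zerugaf'.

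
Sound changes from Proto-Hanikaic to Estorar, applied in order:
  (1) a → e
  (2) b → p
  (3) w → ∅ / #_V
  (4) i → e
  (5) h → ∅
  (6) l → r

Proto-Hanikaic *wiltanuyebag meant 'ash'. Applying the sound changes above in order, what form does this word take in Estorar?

Estorar: *wiltanuyebag > wiltenuyebeg > wiltenuyepeg > iltenuyepeg > eltenuyepeg > ertenuyepeg  (by vowel merger, unconditioned shift, glide loss, vowel merger, unconditioned shift)

ertenuyepeg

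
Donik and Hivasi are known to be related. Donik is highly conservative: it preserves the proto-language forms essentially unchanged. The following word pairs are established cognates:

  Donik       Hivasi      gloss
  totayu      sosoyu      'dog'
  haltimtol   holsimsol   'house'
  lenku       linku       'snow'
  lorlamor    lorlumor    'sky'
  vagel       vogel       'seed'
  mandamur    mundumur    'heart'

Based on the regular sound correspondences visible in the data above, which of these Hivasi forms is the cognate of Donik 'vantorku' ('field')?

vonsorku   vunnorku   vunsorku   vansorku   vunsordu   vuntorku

vunsorku

mandamur ~ mundumur — Donik a corresponds to Hivasi u after a consonant, before a nasal.
haltimtol ~ holsimsol — Donik t corresponds to Hivasi s after a consonant, before a back vowel.
Applying these to Donik 'vantorku':
  vantorku → vuntorku   (a→u after a consonant, before a nasal)
  vuntorku → vunsorku   (t→s after a consonant, before a back vowel)
So the Hivasi cognate is 'vunsorku'.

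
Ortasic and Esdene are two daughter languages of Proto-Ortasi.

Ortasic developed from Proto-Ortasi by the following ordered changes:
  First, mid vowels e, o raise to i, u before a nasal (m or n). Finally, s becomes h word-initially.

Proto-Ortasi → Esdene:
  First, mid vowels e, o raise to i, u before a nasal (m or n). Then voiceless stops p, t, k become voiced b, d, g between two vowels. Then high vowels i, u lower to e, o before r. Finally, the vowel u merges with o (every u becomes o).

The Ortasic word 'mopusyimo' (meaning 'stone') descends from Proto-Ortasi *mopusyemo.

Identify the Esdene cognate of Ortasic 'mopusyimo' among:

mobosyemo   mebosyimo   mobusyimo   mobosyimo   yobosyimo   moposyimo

mobosyimo

Esdene: *mopusyemo > mopusyimo > mobusyimo > mobosyimo  (by pre-nasal raising, intervocalic voicing, vowel merger)
Only 'mobosyimo' matches the regular Esdene development of *mopusyemo.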